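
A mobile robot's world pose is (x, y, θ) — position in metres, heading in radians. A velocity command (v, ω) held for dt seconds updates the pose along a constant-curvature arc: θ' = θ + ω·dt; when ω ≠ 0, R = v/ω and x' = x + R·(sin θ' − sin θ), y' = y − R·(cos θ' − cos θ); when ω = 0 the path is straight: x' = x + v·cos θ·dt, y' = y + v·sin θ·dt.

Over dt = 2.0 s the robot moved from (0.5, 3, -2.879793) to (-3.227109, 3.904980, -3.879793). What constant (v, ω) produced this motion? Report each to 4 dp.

Δθ = -3.879793 − -2.879793 = -1.000000
ω = Δθ/dt = -1.000000/2.0 = -0.5000
R = Δx/(sin θ' − sin θ) = -4.0000
v = R·ω = -4.0000·-0.5000 = 2.0000

v = 2.0000, ω = -0.5000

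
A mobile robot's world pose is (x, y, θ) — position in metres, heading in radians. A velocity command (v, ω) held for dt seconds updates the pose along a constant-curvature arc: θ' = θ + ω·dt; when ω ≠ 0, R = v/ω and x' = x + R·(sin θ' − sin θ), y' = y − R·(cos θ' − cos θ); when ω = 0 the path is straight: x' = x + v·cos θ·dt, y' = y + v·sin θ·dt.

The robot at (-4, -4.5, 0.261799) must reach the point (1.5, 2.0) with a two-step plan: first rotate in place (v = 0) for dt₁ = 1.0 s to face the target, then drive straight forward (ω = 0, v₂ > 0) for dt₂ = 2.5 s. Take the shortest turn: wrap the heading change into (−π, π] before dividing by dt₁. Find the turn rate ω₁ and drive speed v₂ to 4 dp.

heading to target = atan2(2−-4.5, 1.5−-4) = 0.8685
Δθ = wrap(0.8685 − 0.2618) = 0.6067; ω₁ = Δθ/dt₁ = 0.6067
distance = √((1.5−-4)² + (2−-4.5)²) = 8.5147; v₂ = distance/dt₂ = 3.4059

ω₁ = 0.6067, v₂ = 3.4059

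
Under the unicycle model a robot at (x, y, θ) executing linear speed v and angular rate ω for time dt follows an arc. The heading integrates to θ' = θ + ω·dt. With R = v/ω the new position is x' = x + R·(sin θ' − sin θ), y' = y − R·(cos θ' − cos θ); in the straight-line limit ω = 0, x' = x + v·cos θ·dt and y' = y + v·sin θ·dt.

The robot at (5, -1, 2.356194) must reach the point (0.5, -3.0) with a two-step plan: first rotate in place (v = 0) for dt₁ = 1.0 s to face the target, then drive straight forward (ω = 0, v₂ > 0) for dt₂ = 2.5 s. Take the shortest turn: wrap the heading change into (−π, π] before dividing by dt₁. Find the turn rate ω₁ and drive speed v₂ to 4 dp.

heading to target = atan2(-3−-1, 0.5−5) = -2.7234
Δθ = wrap(-2.7234 − 2.3562) = 1.2036; ω₁ = Δθ/dt₁ = 1.2036
distance = √((0.5−5)² + (-3−-1)²) = 4.9244; v₂ = distance/dt₂ = 1.9698

ω₁ = 1.2036, v₂ = 1.9698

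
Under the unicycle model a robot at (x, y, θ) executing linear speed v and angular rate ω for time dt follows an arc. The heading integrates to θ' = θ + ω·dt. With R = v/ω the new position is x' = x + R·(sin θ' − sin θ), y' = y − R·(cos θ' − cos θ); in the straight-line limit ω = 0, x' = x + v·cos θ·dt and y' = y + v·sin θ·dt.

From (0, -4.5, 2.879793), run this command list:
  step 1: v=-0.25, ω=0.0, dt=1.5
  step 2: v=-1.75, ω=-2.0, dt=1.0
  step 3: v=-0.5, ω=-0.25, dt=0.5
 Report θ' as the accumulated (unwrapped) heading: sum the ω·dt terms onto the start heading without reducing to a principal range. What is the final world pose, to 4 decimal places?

(0.6391, -6.1821, 0.7548)

step 1: θ'=2.8798 (straight) → pose (0.3622, -4.5971, 2.8798)
step 2: θ'=0.8798 (R=0.8750) → pose (0.8100, -5.9999, 0.8798)
step 3: θ'=0.7548 (R=2.0000) → pose (0.6391, -6.1821, 0.7548)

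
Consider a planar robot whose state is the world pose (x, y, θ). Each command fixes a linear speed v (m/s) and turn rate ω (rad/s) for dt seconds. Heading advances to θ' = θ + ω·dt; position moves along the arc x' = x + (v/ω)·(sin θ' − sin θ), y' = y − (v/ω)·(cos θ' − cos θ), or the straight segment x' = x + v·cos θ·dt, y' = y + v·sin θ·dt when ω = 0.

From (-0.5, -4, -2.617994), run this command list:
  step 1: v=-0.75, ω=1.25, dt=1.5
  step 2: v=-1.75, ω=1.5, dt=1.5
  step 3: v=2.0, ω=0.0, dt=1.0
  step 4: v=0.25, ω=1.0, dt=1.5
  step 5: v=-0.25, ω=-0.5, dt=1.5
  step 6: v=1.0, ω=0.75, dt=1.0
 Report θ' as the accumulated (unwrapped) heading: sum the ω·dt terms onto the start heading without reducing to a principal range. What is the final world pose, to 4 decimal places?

(-2.9690, -1.2659, 3.0070)

step 1: θ'=-0.7430 (R=-0.6000) → pose (-0.3941, -3.0385, -0.7430)
step 2: θ'=1.5070 (R=-1.1667) → pose (-2.3476, -3.8233, 1.5070)
step 3: θ'=1.5070 (straight) → pose (-2.2201, -1.8274, 1.5070)
step 4: θ'=3.0070 (R=0.2500) → pose (-2.4361, -1.5637, 3.0070)
step 5: θ'=2.2570 (R=0.5000) → pose (-2.1164, -1.7424, 2.2570)
step 6: θ'=3.0070 (R=1.3333) → pose (-2.9690, -1.2659, 3.0070)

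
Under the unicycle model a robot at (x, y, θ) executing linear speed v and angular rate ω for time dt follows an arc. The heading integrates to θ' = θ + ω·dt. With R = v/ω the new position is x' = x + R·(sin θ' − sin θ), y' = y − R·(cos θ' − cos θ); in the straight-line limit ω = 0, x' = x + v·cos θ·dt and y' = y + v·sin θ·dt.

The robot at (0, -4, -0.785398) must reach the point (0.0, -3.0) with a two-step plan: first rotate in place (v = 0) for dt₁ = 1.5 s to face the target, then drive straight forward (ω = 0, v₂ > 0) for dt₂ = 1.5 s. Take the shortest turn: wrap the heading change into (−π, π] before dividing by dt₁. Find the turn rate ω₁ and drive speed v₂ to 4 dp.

heading to target = atan2(-3−-4, 0−0) = 1.5708
Δθ = wrap(1.5708 − -0.7854) = 2.3562; ω₁ = Δθ/dt₁ = 1.5708
distance = √((0−0)² + (-3−-4)²) = 1.0000; v₂ = distance/dt₂ = 0.6667

ω₁ = 1.5708, v₂ = 0.6667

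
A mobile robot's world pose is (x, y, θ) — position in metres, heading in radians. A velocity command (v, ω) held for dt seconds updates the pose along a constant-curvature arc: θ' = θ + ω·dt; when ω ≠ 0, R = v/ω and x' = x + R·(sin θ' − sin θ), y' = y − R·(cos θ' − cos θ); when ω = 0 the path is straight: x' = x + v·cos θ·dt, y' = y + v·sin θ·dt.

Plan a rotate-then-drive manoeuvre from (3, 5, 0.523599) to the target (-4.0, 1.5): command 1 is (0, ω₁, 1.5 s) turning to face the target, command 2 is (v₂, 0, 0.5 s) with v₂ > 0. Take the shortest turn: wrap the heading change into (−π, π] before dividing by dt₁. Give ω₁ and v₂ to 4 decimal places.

heading to target = atan2(1.5−5, -4−3) = -2.6779
Δθ = wrap(-2.6779 − 0.5236) = 3.0816; ω₁ = Δθ/dt₁ = 2.0544
distance = √((-4−3)² + (1.5−5)²) = 7.8262; v₂ = distance/dt₂ = 15.6525

ω₁ = 2.0544, v₂ = 15.6525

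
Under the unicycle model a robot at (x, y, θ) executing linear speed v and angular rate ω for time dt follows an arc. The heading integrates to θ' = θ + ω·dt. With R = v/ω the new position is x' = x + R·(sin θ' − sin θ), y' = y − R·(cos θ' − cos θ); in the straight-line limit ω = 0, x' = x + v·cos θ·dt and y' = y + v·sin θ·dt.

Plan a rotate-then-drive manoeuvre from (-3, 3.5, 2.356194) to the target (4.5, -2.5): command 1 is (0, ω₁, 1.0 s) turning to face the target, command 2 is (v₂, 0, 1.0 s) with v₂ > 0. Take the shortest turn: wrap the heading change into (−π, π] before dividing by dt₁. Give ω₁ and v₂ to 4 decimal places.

heading to target = atan2(-2.5−3.5, 4.5−-3) = -0.6747
Δθ = wrap(-0.6747 − 2.3562) = -3.0309; ω₁ = Δθ/dt₁ = -3.0309
distance = √((4.5−-3)² + (-2.5−3.5)²) = 9.6047; v₂ = distance/dt₂ = 9.6047

ω₁ = -3.0309, v₂ = 9.6047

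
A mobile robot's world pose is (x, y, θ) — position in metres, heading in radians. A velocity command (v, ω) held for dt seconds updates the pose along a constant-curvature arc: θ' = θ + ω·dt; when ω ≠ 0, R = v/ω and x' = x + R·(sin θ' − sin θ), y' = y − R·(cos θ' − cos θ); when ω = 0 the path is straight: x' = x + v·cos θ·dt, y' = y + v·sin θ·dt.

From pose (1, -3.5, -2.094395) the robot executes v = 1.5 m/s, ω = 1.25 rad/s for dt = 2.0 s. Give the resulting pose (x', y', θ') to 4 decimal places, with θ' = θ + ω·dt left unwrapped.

θ' = -2.0944 + 1.25·2.0 = 0.4056
R = v/ω = 1.5/1.25 = 1.2000
x' = 1 + 1.2000·(sin 0.4056 − sin -2.0944) = 2.5127
y' = -3.5 − 1.2000·(cos 0.4056 − cos -2.0944) = -5.2026

(2.5127, -5.2026, 0.4056)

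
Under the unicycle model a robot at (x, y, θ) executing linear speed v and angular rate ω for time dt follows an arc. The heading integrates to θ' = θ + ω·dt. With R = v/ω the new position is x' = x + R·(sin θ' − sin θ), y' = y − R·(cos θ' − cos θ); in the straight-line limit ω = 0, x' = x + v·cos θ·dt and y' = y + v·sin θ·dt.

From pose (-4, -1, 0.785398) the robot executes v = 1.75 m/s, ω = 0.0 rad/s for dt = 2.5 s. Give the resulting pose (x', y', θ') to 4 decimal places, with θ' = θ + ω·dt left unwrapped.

θ' = 0.7854 + 0.0·2.5 = 0.7854
ω = 0 → straight: x' = -4 + 1.75·cos(0.7854)·2.5 = -0.9064
y' = -1 + 1.75·sin(0.7854)·2.5 = 2.0936

(-0.9064, 2.0936, 0.7854)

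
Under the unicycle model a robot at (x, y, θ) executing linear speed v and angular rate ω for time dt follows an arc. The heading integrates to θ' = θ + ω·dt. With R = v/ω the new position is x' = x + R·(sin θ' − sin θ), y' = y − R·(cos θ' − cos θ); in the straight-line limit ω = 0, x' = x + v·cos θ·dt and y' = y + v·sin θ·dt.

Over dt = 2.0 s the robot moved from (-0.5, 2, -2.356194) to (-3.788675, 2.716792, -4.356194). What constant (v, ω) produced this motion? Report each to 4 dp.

Δθ = -4.356194 − -2.356194 = -2.000000
ω = Δθ/dt = -2.000000/2.0 = -1.0000
R = Δx/(sin θ' − sin θ) = -2.0000
v = R·ω = -2.0000·-1.0000 = 2.0000

v = 2.0000, ω = -1.0000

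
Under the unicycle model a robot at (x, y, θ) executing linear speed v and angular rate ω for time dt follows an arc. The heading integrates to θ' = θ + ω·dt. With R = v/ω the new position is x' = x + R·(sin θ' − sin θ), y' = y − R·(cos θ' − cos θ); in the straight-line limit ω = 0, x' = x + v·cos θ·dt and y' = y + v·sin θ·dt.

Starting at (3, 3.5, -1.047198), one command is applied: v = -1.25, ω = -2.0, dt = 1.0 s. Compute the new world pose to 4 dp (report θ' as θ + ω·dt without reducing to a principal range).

(3.4824, 4.4347, -3.0472)

θ' = -1.0472 + -2.0·1.0 = -3.0472
R = v/ω = -1.25/-2.0 = 0.6250
x' = 3 + 0.6250·(sin -3.0472 − sin -1.0472) = 3.4824
y' = 3.5 − 0.6250·(cos -3.0472 − cos -1.0472) = 4.4347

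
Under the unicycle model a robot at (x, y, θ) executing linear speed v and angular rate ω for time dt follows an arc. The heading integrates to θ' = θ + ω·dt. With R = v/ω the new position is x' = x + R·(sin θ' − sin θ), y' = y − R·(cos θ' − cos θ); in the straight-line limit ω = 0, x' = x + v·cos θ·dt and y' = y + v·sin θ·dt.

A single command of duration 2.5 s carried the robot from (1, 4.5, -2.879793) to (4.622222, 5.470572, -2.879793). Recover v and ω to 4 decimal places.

Δθ = -2.879793 − -2.879793 = 0.000000
ω = Δθ/dt = 0.000000/2.5 = 0.0000
ω = 0 → v = (Δx·cos θ + Δy·sin θ)/dt = -1.5000

v = -1.5000, ω = 0.0000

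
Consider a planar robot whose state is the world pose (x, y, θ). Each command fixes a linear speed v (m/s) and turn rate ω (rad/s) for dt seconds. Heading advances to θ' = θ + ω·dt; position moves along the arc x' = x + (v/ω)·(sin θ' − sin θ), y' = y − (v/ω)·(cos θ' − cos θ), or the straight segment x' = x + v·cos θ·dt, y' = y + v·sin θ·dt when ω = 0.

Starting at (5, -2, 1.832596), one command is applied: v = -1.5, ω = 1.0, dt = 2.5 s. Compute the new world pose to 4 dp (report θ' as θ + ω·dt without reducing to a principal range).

θ' = 1.8326 + 1.0·2.5 = 4.3326
R = v/ω = -1.5/1.0 = -1.5000
x' = 5 + -1.5000·(sin 4.3326 − sin 1.8326) = 7.8420
y' = -2 − -1.5000·(cos 4.3326 − cos 1.8326) = -2.1679

(7.8420, -2.1679, 4.3326)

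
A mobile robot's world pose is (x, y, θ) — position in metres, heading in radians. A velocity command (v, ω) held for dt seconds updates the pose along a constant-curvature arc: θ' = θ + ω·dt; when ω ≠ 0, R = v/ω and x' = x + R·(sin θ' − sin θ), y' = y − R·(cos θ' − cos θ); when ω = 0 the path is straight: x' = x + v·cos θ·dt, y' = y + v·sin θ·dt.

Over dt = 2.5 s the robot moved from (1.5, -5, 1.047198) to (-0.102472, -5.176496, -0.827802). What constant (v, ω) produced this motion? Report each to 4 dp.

Δθ = -0.827802 − 1.047198 = -1.875000
ω = Δθ/dt = -1.875000/2.5 = -0.7500
R = Δx/(sin θ' − sin θ) = 1.0000
v = R·ω = 1.0000·-0.7500 = -0.7500

v = -0.7500, ω = -0.7500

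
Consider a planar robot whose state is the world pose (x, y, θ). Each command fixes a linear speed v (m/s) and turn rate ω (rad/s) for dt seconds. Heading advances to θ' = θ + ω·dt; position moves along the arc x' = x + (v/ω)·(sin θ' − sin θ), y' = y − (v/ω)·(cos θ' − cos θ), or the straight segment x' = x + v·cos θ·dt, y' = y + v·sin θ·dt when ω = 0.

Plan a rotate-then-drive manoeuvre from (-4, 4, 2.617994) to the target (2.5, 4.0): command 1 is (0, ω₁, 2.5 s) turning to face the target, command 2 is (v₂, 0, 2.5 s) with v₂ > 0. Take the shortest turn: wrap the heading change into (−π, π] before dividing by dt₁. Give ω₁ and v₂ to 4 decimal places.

heading to target = atan2(4−4, 2.5−-4) = 0.0000
Δθ = wrap(0.0000 − 2.6180) = -2.6180; ω₁ = Δθ/dt₁ = -1.0472
distance = √((2.5−-4)² + (4−4)²) = 6.5000; v₂ = distance/dt₂ = 2.6000

ω₁ = -1.0472, v₂ = 2.6000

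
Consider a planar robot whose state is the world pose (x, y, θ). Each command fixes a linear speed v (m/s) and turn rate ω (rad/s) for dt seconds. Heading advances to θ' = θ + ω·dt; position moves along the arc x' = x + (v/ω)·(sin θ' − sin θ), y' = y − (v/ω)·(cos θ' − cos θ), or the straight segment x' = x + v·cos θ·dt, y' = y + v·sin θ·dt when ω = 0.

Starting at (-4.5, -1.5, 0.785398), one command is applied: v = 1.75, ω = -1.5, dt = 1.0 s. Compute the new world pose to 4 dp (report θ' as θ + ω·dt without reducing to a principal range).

θ' = 0.7854 + -1.5·1.0 = -0.7146
R = v/ω = 1.75/-1.5 = -1.1667
x' = -4.5 + -1.1667·(sin -0.7146 − sin 0.7854) = -2.9105
y' = -1.5 − -1.1667·(cos -0.7146 − cos 0.7854) = -1.4437

(-2.9105, -1.4437, -0.7146)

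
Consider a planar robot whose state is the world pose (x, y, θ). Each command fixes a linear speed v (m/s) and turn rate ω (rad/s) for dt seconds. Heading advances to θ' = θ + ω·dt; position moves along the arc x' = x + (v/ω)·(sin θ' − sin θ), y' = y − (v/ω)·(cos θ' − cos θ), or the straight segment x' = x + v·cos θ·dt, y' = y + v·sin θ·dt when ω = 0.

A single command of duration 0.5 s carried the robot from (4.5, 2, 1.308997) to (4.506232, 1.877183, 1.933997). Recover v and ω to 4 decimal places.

Δθ = 1.933997 − 1.308997 = 0.625000
ω = Δθ/dt = 0.625000/0.5 = 1.2500
R = −Δy/(cos θ' − cos θ) = -0.2000
v = R·ω = -0.2000·1.2500 = -0.2500

v = -0.2500, ω = 1.2500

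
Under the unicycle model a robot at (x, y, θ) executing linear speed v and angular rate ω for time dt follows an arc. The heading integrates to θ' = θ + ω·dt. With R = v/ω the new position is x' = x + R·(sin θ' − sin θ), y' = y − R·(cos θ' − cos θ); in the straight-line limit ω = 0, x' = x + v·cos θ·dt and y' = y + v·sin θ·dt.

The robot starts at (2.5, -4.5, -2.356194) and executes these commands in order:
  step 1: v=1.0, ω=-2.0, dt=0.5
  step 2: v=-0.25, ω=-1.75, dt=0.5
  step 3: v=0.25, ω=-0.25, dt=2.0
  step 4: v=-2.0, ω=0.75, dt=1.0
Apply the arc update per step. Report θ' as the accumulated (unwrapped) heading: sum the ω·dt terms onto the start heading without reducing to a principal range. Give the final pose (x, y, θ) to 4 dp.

(2.7040, -6.0576, -3.9812)

step 1: θ'=-3.3562 (R=-0.5000) → pose (2.0400, -4.6350, -3.3562)
step 2: θ'=-4.2312 (R=0.1429) → pose (2.1362, -4.7084, -4.2312)
step 3: θ'=-4.7312 (R=-1.0000) → pose (2.0228, -4.2268, -4.7312)
step 4: θ'=-3.9812 (R=-2.6667) → pose (2.7040, -6.0576, -3.9812)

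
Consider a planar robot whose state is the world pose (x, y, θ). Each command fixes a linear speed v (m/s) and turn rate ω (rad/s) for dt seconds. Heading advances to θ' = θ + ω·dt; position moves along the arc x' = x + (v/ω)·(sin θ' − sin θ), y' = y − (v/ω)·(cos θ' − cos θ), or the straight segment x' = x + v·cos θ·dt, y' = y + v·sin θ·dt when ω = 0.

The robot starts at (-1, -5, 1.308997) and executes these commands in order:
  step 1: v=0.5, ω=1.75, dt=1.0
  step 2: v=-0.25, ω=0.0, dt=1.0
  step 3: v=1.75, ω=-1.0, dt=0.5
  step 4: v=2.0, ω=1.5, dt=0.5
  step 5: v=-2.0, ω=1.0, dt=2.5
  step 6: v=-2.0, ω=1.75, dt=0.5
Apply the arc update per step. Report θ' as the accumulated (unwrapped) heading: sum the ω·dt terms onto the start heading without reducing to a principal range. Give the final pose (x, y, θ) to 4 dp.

(-3.1652, -0.3910, 6.6840)

step 1: θ'=3.0590 (R=0.2857) → pose (-1.2524, -4.6413, 3.0590)
step 2: θ'=3.0590 (straight) → pose (-1.0033, -4.6619, 3.0590)
step 3: θ'=2.5590 (R=-1.7500) → pose (-1.8217, -4.3792, 2.5590)
step 4: θ'=3.3090 (R=1.3333) → pose (-2.7775, -4.1779, 3.3090)
step 5: θ'=5.8090 (R=-2.0000) → pose (-2.1975, -0.4265, 5.8090)
step 6: θ'=6.6840 (R=-1.1429) → pose (-3.1652, -0.3910, 6.6840)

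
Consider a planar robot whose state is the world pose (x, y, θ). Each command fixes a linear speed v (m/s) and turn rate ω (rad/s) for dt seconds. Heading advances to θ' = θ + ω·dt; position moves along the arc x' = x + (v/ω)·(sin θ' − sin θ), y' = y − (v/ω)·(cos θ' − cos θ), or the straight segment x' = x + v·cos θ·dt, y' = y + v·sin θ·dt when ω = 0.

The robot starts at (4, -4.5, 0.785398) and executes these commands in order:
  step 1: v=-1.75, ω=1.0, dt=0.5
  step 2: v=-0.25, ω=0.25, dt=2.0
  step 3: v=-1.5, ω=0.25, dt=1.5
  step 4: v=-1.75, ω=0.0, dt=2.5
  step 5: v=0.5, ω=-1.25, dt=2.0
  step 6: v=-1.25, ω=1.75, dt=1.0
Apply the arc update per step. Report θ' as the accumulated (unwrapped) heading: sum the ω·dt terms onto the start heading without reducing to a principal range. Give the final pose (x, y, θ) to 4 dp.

step 1: θ'=1.2854 (R=-1.7500) → pose (3.5582, -5.2447, 1.2854)
step 2: θ'=1.7854 (R=-1.0000) → pose (3.5407, -5.7392, 1.7854)
step 3: θ'=2.1604 (R=-6.0000) → pose (4.4161, -7.7977, 2.1604)
step 4: θ'=2.1604 (straight) → pose (6.8487, -11.4340, 2.1604)
step 5: θ'=-0.3396 (R=-0.4000) → pose (7.3144, -10.8344, -0.3396)
step 6: θ'=1.4104 (R=-0.7143) → pose (6.3714, -11.3939, 1.4104)

(6.3714, -11.3939, 1.4104)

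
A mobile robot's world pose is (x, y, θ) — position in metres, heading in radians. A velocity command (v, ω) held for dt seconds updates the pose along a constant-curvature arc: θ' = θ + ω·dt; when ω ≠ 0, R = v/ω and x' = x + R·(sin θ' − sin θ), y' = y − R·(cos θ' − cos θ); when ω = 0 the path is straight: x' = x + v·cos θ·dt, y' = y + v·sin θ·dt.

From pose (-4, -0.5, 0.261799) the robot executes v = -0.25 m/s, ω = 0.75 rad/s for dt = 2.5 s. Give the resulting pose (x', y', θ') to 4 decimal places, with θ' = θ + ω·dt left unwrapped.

(-4.1951, -1.0007, 2.1368)

θ' = 0.2618 + 0.75·2.5 = 2.1368
R = v/ω = -0.25/0.75 = -0.3333
x' = -4 + -0.3333·(sin 2.1368 − sin 0.2618) = -4.1951
y' = -0.5 − -0.3333·(cos 2.1368 − cos 0.2618) = -1.0007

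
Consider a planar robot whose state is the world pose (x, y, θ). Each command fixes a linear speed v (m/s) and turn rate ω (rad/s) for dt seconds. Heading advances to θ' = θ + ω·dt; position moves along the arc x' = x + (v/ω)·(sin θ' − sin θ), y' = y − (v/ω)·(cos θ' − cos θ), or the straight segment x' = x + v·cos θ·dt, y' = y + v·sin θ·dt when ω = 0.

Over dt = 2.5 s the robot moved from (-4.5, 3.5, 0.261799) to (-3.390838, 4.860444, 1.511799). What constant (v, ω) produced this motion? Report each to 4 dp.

Δθ = 1.511799 − 0.261799 = 1.250000
ω = Δθ/dt = 1.250000/2.5 = 0.5000
R = −Δy/(cos θ' − cos θ) = 1.5000
v = R·ω = 1.5000·0.5000 = 0.7500

v = 0.7500, ω = 0.5000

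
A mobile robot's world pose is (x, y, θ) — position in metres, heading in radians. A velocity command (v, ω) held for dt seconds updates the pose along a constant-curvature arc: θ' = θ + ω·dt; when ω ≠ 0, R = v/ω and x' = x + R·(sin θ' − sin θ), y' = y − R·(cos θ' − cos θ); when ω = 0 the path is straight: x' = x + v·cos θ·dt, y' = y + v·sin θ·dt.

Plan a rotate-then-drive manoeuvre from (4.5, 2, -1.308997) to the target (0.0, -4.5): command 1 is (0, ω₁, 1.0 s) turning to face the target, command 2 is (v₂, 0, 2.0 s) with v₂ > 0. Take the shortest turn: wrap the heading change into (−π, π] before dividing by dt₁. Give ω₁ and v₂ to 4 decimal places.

ω₁ = -0.8673, v₂ = 3.9528

heading to target = atan2(-4.5−2, 0−4.5) = -2.1763
Δθ = wrap(-2.1763 − -1.3090) = -0.8673; ω₁ = Δθ/dt₁ = -0.8673
distance = √((0−4.5)² + (-4.5−2)²) = 7.9057; v₂ = distance/dt₂ = 3.9528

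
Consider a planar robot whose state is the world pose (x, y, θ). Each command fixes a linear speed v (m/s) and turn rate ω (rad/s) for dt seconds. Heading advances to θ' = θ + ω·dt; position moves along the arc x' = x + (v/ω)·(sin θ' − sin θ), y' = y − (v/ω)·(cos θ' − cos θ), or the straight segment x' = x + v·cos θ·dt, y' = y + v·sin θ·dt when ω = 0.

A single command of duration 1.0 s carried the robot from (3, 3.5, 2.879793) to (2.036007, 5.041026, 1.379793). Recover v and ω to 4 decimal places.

Δθ = 1.379793 − 2.879793 = -1.500000
ω = Δθ/dt = -1.500000/1.0 = -1.5000
R = −Δy/(cos θ' − cos θ) = -1.3333
v = R·ω = -1.3333·-1.5000 = 2.0000

v = 2.0000, ω = -1.5000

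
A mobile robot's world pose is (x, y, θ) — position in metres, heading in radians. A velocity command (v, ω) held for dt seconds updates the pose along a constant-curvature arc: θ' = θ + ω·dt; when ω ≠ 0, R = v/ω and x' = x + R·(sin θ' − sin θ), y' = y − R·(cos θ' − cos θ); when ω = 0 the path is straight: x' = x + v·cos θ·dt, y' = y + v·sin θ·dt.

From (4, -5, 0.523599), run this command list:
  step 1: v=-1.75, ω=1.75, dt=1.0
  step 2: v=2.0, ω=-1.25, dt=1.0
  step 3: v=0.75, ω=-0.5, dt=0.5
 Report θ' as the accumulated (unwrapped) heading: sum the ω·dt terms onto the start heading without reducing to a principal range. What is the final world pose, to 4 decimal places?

step 1: θ'=2.2736 (R=-1.0000) → pose (3.7370, -6.5124, 2.2736)
step 2: θ'=1.0236 (R=-1.6000) → pose (3.5914, -4.6457, 1.0236)
step 3: θ'=0.7736 (R=-1.5000) → pose (3.8244, -4.3531, 0.7736)

(3.8244, -4.3531, 0.7736)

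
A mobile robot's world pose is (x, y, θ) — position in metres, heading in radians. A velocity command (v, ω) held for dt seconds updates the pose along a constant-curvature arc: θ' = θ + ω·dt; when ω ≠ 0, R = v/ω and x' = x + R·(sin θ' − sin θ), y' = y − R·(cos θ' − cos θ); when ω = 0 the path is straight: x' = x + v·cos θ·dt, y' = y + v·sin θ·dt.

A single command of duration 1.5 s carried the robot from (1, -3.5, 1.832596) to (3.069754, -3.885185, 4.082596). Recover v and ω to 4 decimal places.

Δθ = 4.082596 − 1.832596 = 2.250000
ω = Δθ/dt = 2.250000/1.5 = 1.5000
R = Δx/(sin θ' − sin θ) = -1.1667
v = R·ω = -1.1667·1.5000 = -1.7500

v = -1.7500, ω = 1.5000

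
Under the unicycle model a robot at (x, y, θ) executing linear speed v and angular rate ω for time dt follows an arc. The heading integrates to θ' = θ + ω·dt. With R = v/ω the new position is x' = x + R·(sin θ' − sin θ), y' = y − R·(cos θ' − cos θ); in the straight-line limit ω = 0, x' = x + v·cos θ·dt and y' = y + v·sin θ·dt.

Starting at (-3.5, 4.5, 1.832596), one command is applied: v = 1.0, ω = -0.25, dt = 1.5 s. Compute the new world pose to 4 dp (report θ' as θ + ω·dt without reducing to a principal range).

(-3.6107, 5.9871, 1.4576)

θ' = 1.8326 + -0.25·1.5 = 1.4576
R = v/ω = 1.0/-0.25 = -4.0000
x' = -3.5 + -4.0000·(sin 1.4576 − sin 1.8326) = -3.6107
y' = 4.5 − -4.0000·(cos 1.4576 − cos 1.8326) = 5.9871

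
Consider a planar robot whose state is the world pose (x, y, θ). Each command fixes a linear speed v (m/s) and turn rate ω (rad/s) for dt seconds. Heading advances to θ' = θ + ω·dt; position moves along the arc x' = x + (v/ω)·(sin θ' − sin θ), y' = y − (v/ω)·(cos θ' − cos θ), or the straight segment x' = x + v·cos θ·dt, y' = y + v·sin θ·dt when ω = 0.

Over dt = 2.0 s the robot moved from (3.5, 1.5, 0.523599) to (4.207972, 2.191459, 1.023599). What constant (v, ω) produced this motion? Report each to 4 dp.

v = 0.5000, ω = 0.2500

Δθ = 1.023599 − 0.523599 = 0.500000
ω = Δθ/dt = 0.500000/2.0 = 0.2500
R = Δx/(sin θ' − sin θ) = 2.0000
v = R·ω = 2.0000·0.2500 = 0.5000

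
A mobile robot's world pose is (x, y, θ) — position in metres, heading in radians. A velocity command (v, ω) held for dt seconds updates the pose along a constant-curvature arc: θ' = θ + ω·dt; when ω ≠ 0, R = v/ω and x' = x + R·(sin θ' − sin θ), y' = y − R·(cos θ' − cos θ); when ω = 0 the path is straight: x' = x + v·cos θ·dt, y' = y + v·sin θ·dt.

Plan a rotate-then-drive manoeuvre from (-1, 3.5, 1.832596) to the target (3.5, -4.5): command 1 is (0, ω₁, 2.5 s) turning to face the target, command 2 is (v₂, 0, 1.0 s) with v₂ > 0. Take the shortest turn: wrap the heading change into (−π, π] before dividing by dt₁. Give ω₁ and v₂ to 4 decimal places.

ω₁ = -1.1564, v₂ = 9.1788

heading to target = atan2(-4.5−3.5, 3.5−-1) = -1.0584
Δθ = wrap(-1.0584 − 1.8326) = -2.8910; ω₁ = Δθ/dt₁ = -1.1564
distance = √((3.5−-1)² + (-4.5−3.5)²) = 9.1788; v₂ = distance/dt₂ = 9.1788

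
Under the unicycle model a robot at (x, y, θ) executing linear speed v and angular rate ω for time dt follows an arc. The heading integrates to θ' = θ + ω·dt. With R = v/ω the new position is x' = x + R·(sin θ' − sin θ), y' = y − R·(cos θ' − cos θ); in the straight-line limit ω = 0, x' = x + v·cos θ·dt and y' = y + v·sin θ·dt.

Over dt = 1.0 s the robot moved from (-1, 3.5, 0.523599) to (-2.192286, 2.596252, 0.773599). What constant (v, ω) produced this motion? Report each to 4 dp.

v = -1.5000, ω = 0.2500

Δθ = 0.773599 − 0.523599 = 0.250000
ω = Δθ/dt = 0.250000/1.0 = 0.2500
R = Δx/(sin θ' − sin θ) = -6.0000
v = R·ω = -6.0000·0.2500 = -1.5000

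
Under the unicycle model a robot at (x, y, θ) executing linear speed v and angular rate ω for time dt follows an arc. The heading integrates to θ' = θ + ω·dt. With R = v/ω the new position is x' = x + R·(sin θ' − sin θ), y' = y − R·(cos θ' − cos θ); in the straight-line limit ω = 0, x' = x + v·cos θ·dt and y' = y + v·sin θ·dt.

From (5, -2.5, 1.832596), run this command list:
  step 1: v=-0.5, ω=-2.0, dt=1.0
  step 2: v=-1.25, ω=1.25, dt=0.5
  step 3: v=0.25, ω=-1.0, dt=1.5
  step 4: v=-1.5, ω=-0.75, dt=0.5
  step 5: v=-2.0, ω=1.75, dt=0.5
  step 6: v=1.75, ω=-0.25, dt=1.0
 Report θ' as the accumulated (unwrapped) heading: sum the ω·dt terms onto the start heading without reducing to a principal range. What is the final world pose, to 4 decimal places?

(5.0169, -2.5718, -0.7924)

step 1: θ'=-0.1674 (R=0.2500) → pose (4.7169, -2.8112, -0.1674)
step 2: θ'=0.4576 (R=-1.0000) → pose (4.1084, -2.9001, 0.4576)
step 3: θ'=-1.0424 (R=-0.2500) → pose (4.4348, -2.9984, -1.0424)
step 4: θ'=-1.4174 (R=2.0000) → pose (4.1855, -2.2956, -1.4174)
step 5: θ'=-0.5424 (R=-1.1429) → pose (3.6460, -1.4914, -0.5424)
step 6: θ'=-0.7924 (R=-7.0000) → pose (5.0169, -2.5718, -0.7924)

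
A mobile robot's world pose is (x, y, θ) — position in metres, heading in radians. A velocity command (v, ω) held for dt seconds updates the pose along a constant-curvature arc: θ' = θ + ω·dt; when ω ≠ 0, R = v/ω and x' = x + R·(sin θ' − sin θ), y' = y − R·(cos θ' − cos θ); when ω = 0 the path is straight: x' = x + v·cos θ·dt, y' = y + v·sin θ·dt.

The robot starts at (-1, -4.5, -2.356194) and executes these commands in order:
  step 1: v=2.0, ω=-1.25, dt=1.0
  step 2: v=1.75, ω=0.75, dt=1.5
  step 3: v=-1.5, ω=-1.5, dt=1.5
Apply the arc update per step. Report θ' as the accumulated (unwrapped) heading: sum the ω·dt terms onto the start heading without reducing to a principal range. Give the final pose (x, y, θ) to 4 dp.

(-3.7119, -5.8508, -4.7312)

step 1: θ'=-3.6062 (R=-1.6000) → pose (-2.8483, -4.7990, -3.6062)
step 2: θ'=-2.4812 (R=2.3333) → pose (-5.3251, -5.0423, -2.4812)
step 3: θ'=-4.7312 (R=1.0000) → pose (-3.7119, -5.8508, -4.7312)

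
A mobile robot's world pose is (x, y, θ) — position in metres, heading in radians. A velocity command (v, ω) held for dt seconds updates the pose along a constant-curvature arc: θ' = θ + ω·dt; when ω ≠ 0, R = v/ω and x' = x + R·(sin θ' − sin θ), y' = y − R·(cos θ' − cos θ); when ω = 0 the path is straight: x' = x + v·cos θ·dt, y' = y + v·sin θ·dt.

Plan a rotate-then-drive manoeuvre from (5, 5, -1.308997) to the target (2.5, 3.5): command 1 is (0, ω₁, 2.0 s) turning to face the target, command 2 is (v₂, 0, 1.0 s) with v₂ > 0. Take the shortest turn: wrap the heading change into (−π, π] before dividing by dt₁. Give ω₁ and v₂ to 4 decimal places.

ω₁ = -0.6461, v₂ = 2.9155

heading to target = atan2(3.5−5, 2.5−5) = -2.6012
Δθ = wrap(-2.6012 − -1.3090) = -1.2922; ω₁ = Δθ/dt₁ = -0.6461
distance = √((2.5−5)² + (3.5−5)²) = 2.9155; v₂ = distance/dt₂ = 2.9155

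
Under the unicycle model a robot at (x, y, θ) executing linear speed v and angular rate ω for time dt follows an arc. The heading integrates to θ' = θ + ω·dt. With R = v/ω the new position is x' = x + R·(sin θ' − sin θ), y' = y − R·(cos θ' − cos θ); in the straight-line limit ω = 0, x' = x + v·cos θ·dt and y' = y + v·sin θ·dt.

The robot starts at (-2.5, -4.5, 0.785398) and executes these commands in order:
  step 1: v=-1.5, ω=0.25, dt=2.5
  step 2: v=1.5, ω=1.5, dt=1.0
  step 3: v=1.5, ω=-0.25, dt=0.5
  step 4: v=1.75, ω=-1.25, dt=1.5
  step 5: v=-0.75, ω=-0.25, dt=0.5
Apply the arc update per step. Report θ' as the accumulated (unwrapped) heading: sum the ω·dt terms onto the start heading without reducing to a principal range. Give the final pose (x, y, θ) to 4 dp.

(-6.5212, -4.5444, 0.7854)

step 1: θ'=1.4104 (R=-6.0000) → pose (-4.1803, -7.7844, 1.4104)
step 2: θ'=2.9104 (R=1.0000) → pose (-4.9384, -6.6513, 2.9104)
step 3: θ'=2.7854 (R=-6.0000) → pose (-5.6558, -6.4343, 2.7854)
step 4: θ'=0.9104 (R=-1.4000) → pose (-6.2732, -4.2634, 0.9104)
step 5: θ'=0.7854 (R=3.0000) → pose (-6.5212, -4.5444, 0.7854)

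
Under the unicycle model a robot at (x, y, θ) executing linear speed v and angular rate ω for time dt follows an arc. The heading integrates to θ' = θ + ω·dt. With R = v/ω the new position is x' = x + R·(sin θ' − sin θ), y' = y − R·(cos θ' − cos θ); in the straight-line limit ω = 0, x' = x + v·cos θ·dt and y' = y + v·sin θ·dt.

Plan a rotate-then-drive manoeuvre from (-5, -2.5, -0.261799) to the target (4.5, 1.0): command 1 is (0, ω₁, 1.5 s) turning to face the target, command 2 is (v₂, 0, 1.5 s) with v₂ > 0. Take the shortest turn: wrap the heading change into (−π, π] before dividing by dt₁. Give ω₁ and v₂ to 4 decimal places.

ω₁ = 0.4099, v₂ = 6.7495

heading to target = atan2(1−-2.5, 4.5−-5) = 0.3530
Δθ = wrap(0.3530 − -0.2618) = 0.6148; ω₁ = Δθ/dt₁ = 0.4099
distance = √((4.5−-5)² + (1−-2.5)²) = 10.1242; v₂ = distance/dt₂ = 6.7495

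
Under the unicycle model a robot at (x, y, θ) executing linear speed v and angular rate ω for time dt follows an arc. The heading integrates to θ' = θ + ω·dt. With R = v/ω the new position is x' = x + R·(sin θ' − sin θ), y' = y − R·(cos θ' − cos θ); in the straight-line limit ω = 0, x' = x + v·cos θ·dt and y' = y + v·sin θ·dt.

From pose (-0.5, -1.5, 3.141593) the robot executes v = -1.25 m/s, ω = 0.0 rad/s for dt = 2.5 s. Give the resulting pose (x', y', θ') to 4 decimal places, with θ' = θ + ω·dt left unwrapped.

(2.6250, -1.5000, 3.1416)

θ' = 3.1416 + 0.0·2.5 = 3.1416
ω = 0 → straight: x' = -0.5 + -1.25·cos(3.1416)·2.5 = 2.6250
y' = -1.5 + -1.25·sin(3.1416)·2.5 = -1.5000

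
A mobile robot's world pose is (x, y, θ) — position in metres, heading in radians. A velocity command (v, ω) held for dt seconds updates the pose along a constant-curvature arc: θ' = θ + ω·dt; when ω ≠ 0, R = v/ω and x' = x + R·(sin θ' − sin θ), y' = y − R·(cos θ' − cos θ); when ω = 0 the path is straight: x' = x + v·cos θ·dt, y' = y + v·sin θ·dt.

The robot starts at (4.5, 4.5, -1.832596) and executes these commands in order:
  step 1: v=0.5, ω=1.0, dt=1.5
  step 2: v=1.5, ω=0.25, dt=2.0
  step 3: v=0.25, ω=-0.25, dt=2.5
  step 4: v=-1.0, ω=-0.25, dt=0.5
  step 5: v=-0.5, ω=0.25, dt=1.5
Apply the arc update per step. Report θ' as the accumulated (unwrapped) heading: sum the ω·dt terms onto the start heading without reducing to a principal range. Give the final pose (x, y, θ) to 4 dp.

(7.2651, 4.0995, -0.2076)

step 1: θ'=-0.3326 (R=0.5000) → pose (4.8197, 3.8980, -0.3326)
step 2: θ'=0.1674 (R=6.0000) → pose (7.7784, 3.6531, 0.1674)
step 3: θ'=-0.4576 (R=-1.0000) → pose (8.3869, 3.5642, -0.4576)
step 4: θ'=-0.5826 (R=4.0000) → pose (7.9533, 3.8125, -0.5826)
step 5: θ'=-0.2076 (R=-2.0000) → pose (7.2651, 4.0995, -0.2076)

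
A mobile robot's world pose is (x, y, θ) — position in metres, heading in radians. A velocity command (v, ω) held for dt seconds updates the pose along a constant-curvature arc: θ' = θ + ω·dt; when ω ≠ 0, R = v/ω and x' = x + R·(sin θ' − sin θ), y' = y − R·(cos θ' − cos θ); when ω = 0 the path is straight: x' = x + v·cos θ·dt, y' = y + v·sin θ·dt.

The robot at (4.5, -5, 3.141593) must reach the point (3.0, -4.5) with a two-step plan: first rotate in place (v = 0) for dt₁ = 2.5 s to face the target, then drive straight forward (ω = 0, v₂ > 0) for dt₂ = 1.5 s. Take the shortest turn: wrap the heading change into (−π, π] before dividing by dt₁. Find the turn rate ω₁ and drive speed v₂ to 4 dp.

ω₁ = -0.1287, v₂ = 1.0541

heading to target = atan2(-4.5−-5, 3−4.5) = 2.8198
Δθ = wrap(2.8198 − 3.1416) = -0.3218; ω₁ = Δθ/dt₁ = -0.1287
distance = √((3−4.5)² + (-4.5−-5)²) = 1.5811; v₂ = distance/dt₂ = 1.0541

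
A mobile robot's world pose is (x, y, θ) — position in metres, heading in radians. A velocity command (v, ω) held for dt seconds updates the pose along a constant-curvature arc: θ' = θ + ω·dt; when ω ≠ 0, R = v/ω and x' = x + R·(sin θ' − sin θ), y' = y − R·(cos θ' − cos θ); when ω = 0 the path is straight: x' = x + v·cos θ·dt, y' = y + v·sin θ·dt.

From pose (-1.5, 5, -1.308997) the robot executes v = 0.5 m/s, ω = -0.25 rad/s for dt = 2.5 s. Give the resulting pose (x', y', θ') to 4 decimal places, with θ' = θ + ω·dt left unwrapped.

θ' = -1.3090 + -0.25·2.5 = -1.9340
R = v/ω = 0.5/-0.25 = -2.0000
x' = -1.5 + -2.0000·(sin -1.9340 − sin -1.3090) = -1.5623
y' = 5 − -2.0000·(cos -1.9340 − cos -1.3090) = 3.7718

(-1.5623, 3.7718, -1.9340)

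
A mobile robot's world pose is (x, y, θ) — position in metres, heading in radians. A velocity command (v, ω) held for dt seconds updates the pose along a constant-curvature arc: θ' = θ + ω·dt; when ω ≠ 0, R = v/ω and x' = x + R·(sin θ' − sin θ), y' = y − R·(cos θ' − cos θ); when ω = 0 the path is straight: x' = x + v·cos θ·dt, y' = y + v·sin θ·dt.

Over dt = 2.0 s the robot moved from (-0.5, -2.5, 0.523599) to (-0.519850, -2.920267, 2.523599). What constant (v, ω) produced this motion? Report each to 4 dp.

Δθ = 2.523599 − 0.523599 = 2.000000
ω = Δθ/dt = 2.000000/2.0 = 1.0000
R = −Δy/(cos θ' − cos θ) = -0.2500
v = R·ω = -0.2500·1.0000 = -0.2500

v = -0.2500, ω = 1.0000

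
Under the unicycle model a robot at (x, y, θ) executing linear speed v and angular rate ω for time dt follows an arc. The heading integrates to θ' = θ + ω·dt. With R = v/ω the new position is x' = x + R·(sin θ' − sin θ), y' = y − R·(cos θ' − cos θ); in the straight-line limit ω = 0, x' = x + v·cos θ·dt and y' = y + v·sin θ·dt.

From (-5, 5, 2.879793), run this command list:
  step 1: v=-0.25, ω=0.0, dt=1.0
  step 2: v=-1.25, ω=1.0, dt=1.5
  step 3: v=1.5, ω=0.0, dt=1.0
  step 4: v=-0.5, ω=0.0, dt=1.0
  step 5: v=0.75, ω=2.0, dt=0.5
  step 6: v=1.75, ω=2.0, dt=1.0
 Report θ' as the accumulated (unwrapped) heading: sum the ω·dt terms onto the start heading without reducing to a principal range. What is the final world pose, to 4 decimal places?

step 1: θ'=2.8798 (straight) → pose (-4.7585, 4.9353, 2.8798)
step 2: θ'=4.3798 (R=-1.2500) → pose (-3.2535, 5.7346, 4.3798)
step 3: θ'=4.3798 (straight) → pose (-3.7432, 4.3168, 4.3798)
step 4: θ'=4.3798 (straight) → pose (-3.5800, 4.7894, 4.3798)
step 5: θ'=5.3798 (R=0.3750) → pose (-3.5201, 4.4348, 5.3798)
step 6: θ'=7.3798 (R=0.8750) → pose (-2.0544, 4.5769, 7.3798)

(-2.0544, 4.5769, 7.3798)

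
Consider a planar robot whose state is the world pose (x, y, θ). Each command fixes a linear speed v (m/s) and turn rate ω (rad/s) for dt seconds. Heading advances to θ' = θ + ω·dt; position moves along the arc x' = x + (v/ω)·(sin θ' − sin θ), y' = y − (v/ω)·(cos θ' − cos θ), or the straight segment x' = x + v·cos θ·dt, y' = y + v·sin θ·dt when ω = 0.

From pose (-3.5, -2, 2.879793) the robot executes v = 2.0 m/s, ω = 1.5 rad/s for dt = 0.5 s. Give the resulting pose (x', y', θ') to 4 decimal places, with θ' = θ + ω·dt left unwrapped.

θ' = 2.8798 + 1.5·0.5 = 3.6298
R = v/ω = 2.0/1.5 = 1.3333
x' = -3.5 + 1.3333·(sin 3.6298 − sin 2.8798) = -4.4705
y' = -2 − 1.3333·(cos 3.6298 − cos 2.8798) = -2.1103

(-4.4705, -2.1103, 3.6298)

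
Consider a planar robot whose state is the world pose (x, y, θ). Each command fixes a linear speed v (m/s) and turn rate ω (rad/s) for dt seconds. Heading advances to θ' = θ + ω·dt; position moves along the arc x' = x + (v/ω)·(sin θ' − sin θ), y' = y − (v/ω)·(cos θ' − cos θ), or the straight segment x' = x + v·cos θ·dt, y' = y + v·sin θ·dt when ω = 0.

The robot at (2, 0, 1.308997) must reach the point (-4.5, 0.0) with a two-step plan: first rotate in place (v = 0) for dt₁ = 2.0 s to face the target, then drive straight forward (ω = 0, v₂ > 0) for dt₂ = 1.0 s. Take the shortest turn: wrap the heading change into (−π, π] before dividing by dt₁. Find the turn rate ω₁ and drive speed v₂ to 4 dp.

ω₁ = 0.9163, v₂ = 6.5000

heading to target = atan2(0−0, -4.5−2) = 3.1416
Δθ = wrap(3.1416 − 1.3090) = 1.8326; ω₁ = Δθ/dt₁ = 0.9163
distance = √((-4.5−2)² + (0−0)²) = 6.5000; v₂ = distance/dt₂ = 6.5000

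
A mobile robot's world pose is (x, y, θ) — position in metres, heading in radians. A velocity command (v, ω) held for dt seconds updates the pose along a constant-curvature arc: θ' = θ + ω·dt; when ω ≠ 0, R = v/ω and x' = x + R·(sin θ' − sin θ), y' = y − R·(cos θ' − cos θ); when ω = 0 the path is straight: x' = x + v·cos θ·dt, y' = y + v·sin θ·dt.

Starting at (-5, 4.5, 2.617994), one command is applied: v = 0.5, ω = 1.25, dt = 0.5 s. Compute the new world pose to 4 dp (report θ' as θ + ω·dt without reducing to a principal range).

θ' = 2.6180 + 1.25·0.5 = 3.2430
R = v/ω = 0.5/1.25 = 0.4000
x' = -5 + 0.4000·(sin 3.2430 − sin 2.6180) = -5.2405
y' = 4.5 − 0.4000·(cos 3.2430 − cos 2.6180) = 4.5515

(-5.2405, 4.5515, 3.2430)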